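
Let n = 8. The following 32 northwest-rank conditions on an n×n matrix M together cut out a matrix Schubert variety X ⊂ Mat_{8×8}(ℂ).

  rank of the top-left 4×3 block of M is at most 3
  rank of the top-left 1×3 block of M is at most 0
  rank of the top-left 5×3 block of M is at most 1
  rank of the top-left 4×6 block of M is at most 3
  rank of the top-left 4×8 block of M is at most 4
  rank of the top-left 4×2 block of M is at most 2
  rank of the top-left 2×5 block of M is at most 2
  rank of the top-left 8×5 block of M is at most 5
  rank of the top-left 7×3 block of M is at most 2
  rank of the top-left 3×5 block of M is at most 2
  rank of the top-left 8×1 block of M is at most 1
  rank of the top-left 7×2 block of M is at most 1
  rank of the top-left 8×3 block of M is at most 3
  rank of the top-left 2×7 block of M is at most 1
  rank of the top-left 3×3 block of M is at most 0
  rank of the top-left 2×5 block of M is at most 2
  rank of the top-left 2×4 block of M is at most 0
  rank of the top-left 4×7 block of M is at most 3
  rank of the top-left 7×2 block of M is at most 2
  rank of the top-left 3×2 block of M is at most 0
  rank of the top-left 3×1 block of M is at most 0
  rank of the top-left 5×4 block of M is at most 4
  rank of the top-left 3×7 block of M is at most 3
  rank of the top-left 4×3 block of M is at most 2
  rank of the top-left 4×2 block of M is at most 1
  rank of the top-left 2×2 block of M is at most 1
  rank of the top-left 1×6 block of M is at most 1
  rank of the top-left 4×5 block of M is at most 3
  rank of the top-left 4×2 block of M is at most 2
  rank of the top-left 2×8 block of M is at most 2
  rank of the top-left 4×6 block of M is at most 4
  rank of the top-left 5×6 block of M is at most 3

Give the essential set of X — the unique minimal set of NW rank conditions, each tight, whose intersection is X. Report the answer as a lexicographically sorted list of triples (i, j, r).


Recovering R(i,j) via the rank-extension bound from the 32 conditions:

  i=1: 0 | 0 | 0 | 0 | 1 | 1 | 1 | 1
  i=2: 0 | 0 | 0 | 0 | 1 | 1 | 1 | 2
  i=3: 0 | 0 | 0 | 1 | 2 | 2 | 2 | 3
  i=4: 1 | 1 | 1 | 2 | 3 | 3 | 3 | 4
  i=5: 1 | 1 | 1 | 2 | 3 | 3 | 4 | 5
  i=6: 1 | 1 | 2 | 3 | 4 | 4 | 5 | 6
  i=7: 1 | 1 | 2 | 3 | 4 | 5 | 6 | 7
  i=8: 1 | 2 | 3 | 4 | 5 | 6 | 7 | 8

the unique w with this rank table is (5, 8, 4, 1, 7, 3, 6, 2).

Rothe diagram D(w) (18 cells), 6 SE-corners (essential conditions):

[(2, 4, 0), (2, 7, 1), (3, 3, 0), (5, 3, 1), (5, 6, 3), (7, 2, 1)]


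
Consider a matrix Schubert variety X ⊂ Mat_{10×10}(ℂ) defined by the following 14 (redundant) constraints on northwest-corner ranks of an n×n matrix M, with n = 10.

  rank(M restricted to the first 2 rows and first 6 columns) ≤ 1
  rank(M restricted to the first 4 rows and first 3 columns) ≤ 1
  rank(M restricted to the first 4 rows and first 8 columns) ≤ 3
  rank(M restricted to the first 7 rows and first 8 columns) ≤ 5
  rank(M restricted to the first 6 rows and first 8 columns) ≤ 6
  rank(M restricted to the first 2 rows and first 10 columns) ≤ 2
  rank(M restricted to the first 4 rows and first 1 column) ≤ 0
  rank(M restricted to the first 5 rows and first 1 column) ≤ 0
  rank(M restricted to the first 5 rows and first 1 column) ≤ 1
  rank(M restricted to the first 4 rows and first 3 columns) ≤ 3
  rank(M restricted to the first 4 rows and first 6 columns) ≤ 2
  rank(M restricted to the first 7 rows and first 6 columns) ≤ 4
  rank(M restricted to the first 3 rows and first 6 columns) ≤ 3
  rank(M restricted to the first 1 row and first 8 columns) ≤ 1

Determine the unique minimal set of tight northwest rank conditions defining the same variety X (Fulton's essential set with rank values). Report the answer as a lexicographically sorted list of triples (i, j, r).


Rank table r_w(10×10) implied by the 14 constraints:

  0 | 1 | 1 | 1 | 1 | 1 | 1 | 1 | 1 | 1
  0 | 1 | 1 | 1 | 1 | 1 | 2 | 2 | 2 | 2
  0 | 1 | 1 | 2 | 2 | 2 | 3 | 3 | 3 | 3
  0 | 1 | 1 | 2 | 2 | 2 | 3 | 3 | 4 | 4
  0 | 1 | 2 | 3 | 3 | 3 | 4 | 4 | 5 | 5
  1 | 2 | 3 | 4 | 4 | 4 | 5 | 5 | 6 | 6
  1 | 2 | 3 | 4 | 4 | 4 | 5 | 5 | 6 | 7
  1 | 2 | 3 | 4 | 5 | 5 | 6 | 6 | 7 | 8
  1 | 2 | 3 | 4 | 5 | 6 | 7 | 7 | 8 | 9
  1 | 2 | 3 | 4 | 5 | 6 | 7 | 8 | 9 | 10

second differences of R give the permutation w = (2, 7, 4, 9, 3, 1, 10, 5, 6, 8).

Rothe diagram D(w) (17 cells), 7 SE-corners (essential conditions):

[(2, 6, 1), (4, 3, 1), (4, 6, 2), (4, 8, 3), (5, 1, 0), (7, 6, 4), (7, 8, 5)]


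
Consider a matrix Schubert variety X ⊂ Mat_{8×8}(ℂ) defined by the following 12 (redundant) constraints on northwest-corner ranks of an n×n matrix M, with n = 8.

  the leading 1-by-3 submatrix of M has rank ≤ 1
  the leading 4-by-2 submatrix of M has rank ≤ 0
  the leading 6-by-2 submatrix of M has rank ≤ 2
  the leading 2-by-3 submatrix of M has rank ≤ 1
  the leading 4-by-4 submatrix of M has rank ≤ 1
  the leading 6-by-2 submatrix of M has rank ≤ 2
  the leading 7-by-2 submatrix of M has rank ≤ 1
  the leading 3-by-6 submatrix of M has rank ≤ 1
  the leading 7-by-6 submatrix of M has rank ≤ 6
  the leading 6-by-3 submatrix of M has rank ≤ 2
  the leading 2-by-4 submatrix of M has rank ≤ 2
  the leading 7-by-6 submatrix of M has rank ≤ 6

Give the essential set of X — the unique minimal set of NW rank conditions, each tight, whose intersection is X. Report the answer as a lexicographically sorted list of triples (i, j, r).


Recovering R(i,j) via the rank-extension bound from the 12 conditions:

  row 1: 0  0  1  1  1  1  1  1
  row 2: 0  0  1  1  1  1  2  2
  row 3: 0  0  1  1  1  1  2  3
  row 4: 0  0  1  1  2  2  3  4
  row 5: 1  1  2  2  3  3  4  5
  row 6: 1  1  2  3  4  4  5  6
  row 7: 1  1  2  3  4  5  6  7
  row 8: 1  2  3  4  5  6  7  8

second differences of R give the permutation w = (3, 7, 8, 5, 1, 4, 6, 2).

Fulton essential set (4 of the 17 Rothe cells):

[(3, 6, 1), (4, 2, 0), (4, 4, 1), (7, 2, 1)]


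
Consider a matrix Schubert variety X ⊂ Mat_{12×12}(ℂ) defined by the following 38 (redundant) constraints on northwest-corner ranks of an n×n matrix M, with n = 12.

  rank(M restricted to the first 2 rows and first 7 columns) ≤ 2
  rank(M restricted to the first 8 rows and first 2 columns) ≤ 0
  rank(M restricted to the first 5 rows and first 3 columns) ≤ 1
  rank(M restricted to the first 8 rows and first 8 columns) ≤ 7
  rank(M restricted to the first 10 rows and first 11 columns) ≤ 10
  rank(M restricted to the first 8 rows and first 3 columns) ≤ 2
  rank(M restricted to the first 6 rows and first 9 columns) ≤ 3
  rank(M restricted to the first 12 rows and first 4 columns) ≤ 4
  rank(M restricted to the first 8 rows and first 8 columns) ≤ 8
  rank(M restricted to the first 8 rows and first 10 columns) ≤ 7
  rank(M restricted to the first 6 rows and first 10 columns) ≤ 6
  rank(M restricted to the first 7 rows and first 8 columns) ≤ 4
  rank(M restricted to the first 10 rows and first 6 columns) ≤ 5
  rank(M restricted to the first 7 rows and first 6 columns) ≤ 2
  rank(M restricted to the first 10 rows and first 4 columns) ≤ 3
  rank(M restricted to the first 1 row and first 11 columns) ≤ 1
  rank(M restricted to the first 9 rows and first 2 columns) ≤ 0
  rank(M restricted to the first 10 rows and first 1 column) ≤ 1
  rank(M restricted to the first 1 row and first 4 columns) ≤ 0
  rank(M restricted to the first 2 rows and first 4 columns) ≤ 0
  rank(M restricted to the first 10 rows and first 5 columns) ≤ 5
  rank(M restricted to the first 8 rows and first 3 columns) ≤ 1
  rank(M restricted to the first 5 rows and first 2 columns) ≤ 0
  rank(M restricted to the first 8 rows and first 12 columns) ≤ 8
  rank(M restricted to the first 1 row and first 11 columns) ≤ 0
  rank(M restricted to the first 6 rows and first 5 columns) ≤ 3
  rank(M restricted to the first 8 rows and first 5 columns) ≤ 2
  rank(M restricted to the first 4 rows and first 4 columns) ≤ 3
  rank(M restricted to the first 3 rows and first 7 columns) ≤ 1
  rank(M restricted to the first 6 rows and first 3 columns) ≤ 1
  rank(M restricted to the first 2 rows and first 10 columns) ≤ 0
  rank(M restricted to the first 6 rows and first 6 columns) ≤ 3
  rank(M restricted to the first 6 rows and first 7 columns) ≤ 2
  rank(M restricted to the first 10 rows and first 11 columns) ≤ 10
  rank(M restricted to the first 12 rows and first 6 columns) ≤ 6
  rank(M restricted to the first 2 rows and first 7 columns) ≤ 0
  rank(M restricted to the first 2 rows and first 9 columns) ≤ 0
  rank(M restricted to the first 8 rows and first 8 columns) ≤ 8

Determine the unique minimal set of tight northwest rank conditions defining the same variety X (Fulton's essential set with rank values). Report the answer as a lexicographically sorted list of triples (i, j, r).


Recovering R(i,j) via the rank-extension bound from the 38 conditions:

  row 1: 0 0 0 0 0 0 0 0 0 0 0 1
  row 2: 0 0 0 0 0 0 0 0 0 0 1 2
  row 3: 0 0 1 1 1 1 1 1 1 1 2 3
  row 4: 0 0 1 2 2 2 2 2 2 2 3 4
  row 5: 0 0 1 2 2 2 2 3 3 3 4 5
  row 6: 0 0 1 2 2 2 2 3 3 4 5 6
  row 7: 0 0 1 2 2 2 3 4 4 5 6 7
  row 8: 0 0 1 2 2 3 4 5 5 6 7 8
  row 9: 0 0 1 2 3 4 5 6 6 7 8 9
  row 10: 1 1 2 3 4 5 6 7 7 8 9 10
  row 11: 1 2 3 4 5 6 7 8 8 9 10 11
  row 12: 1 2 3 4 5 6 7 8 9 10 11 12

hence w(1..12) = (12, 11, 3, 4, 8, 10, 7, 6, 5, 1, 2, 9).

Fulton essential set (7 of the 45 Rothe cells):

[(1, 11, 0), (2, 10, 0), (6, 7, 2), (6, 9, 3), (7, 6, 2), (8, 5, 2), (9, 2, 0)]


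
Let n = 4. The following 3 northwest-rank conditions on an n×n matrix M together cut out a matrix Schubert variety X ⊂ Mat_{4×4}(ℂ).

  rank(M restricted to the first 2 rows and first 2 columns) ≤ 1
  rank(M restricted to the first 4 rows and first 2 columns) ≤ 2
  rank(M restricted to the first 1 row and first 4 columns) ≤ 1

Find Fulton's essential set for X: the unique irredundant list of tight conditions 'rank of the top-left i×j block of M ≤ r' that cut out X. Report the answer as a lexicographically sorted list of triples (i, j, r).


Recovering R(i,j) via the rank-extension bound from the 3 conditions:

  i=1: 1 | 1 | 1 | 1
  i=2: 1 | 1 | 2 | 2
  i=3: 1 | 2 | 3 | 3
  i=4: 1 | 2 | 3 | 4

reading off 1-entries of Δ²R: w = (1, 3, 2, 4).

ℓ(w)=1; the 1 essential cell (i,j,r):

[(2, 2, 1)]


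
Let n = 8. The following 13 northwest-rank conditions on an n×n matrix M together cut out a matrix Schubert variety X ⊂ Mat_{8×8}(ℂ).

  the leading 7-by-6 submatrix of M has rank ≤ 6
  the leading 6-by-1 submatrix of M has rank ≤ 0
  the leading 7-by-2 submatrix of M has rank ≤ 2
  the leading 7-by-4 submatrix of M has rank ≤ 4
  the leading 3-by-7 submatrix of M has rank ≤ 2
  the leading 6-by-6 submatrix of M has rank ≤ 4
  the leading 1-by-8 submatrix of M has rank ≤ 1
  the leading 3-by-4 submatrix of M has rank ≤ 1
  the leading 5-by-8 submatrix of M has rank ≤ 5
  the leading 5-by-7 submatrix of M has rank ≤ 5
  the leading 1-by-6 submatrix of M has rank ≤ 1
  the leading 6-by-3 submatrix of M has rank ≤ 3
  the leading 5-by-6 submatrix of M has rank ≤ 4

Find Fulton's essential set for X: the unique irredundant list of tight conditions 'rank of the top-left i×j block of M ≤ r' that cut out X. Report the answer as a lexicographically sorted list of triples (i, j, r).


Computing R[i][j] = min implied NW-rank bound (n=8, 13 conditions):

  row 1: 0, 1, 1, 1, 1, 1, 1, 1
  row 2: 0, 1, 1, 1, 2, 2, 2, 2
  row 3: 0, 1, 1, 1, 2, 2, 2, 3
  row 4: 0, 1, 2, 2, 3, 3, 3, 4
  row 5: 0, 1, 2, 3, 4, 4, 4, 5
  row 6: 0, 1, 2, 3, 4, 4, 5, 6
  row 7: 1, 2, 3, 4, 5, 5, 6, 7
  row 8: 1, 2, 3, 4, 5, 6, 7, 8

the unique w with this rank table is (2, 5, 8, 3, 4, 7, 1, 6).

4 SE-corners of the 13-cell Rothe diagram give Ess(w):

[(3, 4, 1), (3, 7, 2), (6, 1, 0), (6, 6, 4)]


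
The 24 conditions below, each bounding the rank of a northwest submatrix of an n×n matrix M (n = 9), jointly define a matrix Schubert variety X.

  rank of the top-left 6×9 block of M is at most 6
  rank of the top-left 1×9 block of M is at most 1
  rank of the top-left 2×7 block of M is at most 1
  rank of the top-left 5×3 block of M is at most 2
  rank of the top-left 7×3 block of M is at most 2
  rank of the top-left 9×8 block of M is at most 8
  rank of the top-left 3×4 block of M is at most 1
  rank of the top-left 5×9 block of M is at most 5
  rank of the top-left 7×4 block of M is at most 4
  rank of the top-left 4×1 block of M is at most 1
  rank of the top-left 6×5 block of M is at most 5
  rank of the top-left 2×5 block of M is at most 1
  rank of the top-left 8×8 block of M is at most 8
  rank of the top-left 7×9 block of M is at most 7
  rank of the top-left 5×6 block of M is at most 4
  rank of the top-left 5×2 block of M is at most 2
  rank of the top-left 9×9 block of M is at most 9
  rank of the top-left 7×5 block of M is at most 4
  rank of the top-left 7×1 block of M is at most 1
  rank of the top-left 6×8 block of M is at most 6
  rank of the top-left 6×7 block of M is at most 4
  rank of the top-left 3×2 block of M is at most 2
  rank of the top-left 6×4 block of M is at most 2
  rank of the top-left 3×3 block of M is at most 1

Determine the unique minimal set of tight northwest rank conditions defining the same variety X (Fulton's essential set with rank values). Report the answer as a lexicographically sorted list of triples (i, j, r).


The tightest implied rank at each (i,j), from the 24 conditions:

  R[1]: 1 | 1 | 1 | 1 | 1 | 1 | 1 | 1 | 1
  R[2]: 1 | 1 | 1 | 1 | 1 | 1 | 1 | 2 | 2
  R[3]: 1 | 1 | 1 | 1 | 2 | 2 | 2 | 3 | 3
  R[4]: 1 | 2 | 2 | 2 | 3 | 3 | 3 | 4 | 4
  R[5]: 1 | 2 | 2 | 2 | 3 | 4 | 4 | 5 | 5
  R[6]: 1 | 2 | 2 | 2 | 3 | 4 | 4 | 5 | 6
  R[7]: 1 | 2 | 2 | 3 | 4 | 5 | 5 | 6 | 7
  R[8]: 1 | 2 | 3 | 4 | 5 | 6 | 6 | 7 | 8
  R[9]: 1 | 2 | 3 | 4 | 5 | 6 | 7 | 8 | 9

so w = (1, 8, 5, 2, 6, 9, 4, 3, 7).

5 SE-corners of the 15-cell Rothe diagram give Ess(w):

[(2, 7, 1), (3, 4, 1), (6, 4, 2), (6, 7, 4), (7, 3, 2)]


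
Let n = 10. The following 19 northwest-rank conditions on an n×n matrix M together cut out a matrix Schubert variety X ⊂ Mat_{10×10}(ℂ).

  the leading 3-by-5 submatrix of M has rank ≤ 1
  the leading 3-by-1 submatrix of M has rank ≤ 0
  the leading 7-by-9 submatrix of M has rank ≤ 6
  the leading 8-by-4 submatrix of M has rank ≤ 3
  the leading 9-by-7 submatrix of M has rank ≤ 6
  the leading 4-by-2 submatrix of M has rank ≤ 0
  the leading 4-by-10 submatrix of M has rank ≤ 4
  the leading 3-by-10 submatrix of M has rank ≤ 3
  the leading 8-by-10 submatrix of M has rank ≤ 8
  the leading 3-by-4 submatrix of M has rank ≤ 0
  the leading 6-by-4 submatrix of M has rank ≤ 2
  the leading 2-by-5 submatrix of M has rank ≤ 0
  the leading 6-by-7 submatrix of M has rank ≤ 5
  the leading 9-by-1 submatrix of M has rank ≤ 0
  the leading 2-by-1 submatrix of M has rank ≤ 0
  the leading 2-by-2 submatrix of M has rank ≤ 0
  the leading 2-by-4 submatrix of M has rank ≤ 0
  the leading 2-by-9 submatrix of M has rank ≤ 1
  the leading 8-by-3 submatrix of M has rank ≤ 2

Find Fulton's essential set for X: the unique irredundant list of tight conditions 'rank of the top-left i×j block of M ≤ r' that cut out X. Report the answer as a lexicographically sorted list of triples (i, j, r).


The tightest implied rank at each (i,j), from the 19 conditions:

  row 1: 0 | 0 | 0 | 0 | 0 | 1 | 1 | 1 | 1 | 1
  row 2: 0 | 0 | 0 | 0 | 0 | 1 | 1 | 1 | 1 | 2
  row 3: 0 | 0 | 0 | 0 | 1 | 2 | 2 | 2 | 2 | 3
  row 4: 0 | 0 | 1 | 1 | 2 | 3 | 3 | 3 | 3 | 4
  row 5: 0 | 1 | 2 | 2 | 3 | 4 | 4 | 4 | 4 | 5
  row 6: 0 | 1 | 2 | 2 | 3 | 4 | 5 | 5 | 5 | 6
  row 7: 0 | 1 | 2 | 3 | 4 | 5 | 6 | 6 | 6 | 7
  row 8: 0 | 1 | 2 | 3 | 4 | 5 | 6 | 7 | 7 | 8
  row 9: 0 | 1 | 2 | 3 | 4 | 5 | 6 | 7 | 8 | 9
  row 10: 1 | 2 | 3 | 4 | 5 | 6 | 7 | 8 | 9 | 10

reading off 1-entries of Δ²R: w = (6, 10, 5, 3, 2, 7, 4, 8, 9, 1).

ℓ(w)=25; the 6 essential cells (i,j,r):

[(2, 5, 0), (2, 9, 1), (3, 4, 0), (4, 2, 0), (6, 4, 2), (9, 1, 0)]


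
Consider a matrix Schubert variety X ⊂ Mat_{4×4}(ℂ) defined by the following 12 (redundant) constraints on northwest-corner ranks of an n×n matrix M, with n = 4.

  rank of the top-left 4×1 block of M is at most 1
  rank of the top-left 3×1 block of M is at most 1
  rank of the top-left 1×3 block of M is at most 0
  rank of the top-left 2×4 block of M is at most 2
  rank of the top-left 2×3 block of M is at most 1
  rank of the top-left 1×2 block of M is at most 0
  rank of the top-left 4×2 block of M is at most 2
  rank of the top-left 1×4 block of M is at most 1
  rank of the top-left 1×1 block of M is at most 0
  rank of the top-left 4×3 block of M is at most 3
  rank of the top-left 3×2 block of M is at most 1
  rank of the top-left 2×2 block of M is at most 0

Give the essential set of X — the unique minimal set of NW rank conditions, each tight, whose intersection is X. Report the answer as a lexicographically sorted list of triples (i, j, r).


The tightest implied rank at each (i,j), from the 12 conditions:

  row 1: 0  0  0  1
  row 2: 0  0  1  2
  row 3: 1  1  2  3
  row 4: 1  2  3  4

hence w(1..4) = (4, 3, 1, 2).

|D(w)|=5, |Ess(w)|=2:

[(1, 3, 0), (2, 2, 0)]


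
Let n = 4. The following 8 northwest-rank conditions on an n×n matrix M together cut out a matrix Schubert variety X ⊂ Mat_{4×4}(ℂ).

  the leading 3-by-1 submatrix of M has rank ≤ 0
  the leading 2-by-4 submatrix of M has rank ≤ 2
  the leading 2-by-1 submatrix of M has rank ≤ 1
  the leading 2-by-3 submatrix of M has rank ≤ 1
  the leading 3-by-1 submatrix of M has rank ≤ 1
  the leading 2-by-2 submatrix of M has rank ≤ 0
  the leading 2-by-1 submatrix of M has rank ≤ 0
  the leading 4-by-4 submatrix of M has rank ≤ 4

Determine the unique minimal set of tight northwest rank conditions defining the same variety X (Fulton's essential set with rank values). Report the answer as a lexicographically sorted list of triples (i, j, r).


Computing R[i][j] = min implied NW-rank bound (n=4, 8 conditions):

  i=1: 0  0  1  1
  i=2: 0  0  1  2
  i=3: 0  1  2  3
  i=4: 1  2  3  4

reading off 1-entries of Δ²R: w = (3, 4, 2, 1).

D(w) has 5 cells with 2 SE-corners; essential set:

[(2, 2, 0), (3, 1, 0)]


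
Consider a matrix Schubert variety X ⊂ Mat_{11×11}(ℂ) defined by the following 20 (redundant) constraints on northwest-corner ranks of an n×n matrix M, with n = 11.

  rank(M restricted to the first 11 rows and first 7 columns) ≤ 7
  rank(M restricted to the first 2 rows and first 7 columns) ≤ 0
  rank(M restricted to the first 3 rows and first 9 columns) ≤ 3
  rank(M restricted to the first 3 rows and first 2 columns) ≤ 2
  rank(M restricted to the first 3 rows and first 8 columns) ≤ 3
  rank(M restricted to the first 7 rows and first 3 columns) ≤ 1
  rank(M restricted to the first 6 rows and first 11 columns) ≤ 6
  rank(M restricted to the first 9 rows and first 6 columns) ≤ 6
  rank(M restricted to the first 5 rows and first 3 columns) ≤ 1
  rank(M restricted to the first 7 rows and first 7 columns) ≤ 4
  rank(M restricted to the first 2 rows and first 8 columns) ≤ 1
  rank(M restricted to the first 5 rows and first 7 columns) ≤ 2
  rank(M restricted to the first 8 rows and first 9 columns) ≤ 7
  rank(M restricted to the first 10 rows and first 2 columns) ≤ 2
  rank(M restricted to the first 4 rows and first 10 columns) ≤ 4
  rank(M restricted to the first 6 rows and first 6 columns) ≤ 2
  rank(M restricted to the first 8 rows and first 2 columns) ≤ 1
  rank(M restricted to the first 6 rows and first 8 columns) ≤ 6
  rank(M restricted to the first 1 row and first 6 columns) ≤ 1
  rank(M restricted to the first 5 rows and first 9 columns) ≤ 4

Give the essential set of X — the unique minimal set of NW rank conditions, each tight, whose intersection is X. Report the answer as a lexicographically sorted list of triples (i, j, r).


Rank table r_w(11×11) implied by the 20 constraints:

  i=1: 0 0 0 0 0 0 0 1 1 1 1
  i=2: 0 0 0 0 0 0 0 1 2 2 2
  i=3: 1 1 1 1 1 1 1 2 3 3 3
  i=4: 1 1 1 2 2 2 2 3 4 4 4
  i=5: 1 1 1 2 2 2 2 3 4 5 5
  i=6: 1 1 1 2 2 2 3 4 5 6 6
  i=7: 1 1 1 2 3 3 4 5 6 7 7
  i=8: 1 1 2 3 4 4 5 6 7 8 8
  i=9: 1 2 3 4 5 5 6 7 8 9 9
  i=10: 1 2 3 4 5 6 7 8 9 10 10
  i=11: 1 2 3 4 5 6 7 8 9 10 11

second differences of R give the permutation w = (8, 9, 1, 4, 10, 7, 5, 3, 2, 6, 11).

|D(w)|=28, |Ess(w)|=5:

[(2, 7, 0), (5, 7, 2), (6, 6, 2), (7, 3, 1), (8, 2, 1)]


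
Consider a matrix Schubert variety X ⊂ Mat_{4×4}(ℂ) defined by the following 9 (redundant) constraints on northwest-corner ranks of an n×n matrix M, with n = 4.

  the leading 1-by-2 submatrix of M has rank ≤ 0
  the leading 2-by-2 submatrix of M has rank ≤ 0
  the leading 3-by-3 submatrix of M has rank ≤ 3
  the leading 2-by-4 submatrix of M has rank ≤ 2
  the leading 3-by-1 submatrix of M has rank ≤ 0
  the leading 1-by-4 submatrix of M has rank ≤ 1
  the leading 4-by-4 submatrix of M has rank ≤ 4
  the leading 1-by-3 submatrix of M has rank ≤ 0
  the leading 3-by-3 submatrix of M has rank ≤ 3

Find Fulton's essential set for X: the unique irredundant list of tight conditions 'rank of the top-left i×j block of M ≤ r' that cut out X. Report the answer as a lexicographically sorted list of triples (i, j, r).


The tightest implied rank at each (i,j), from the 9 conditions:

  i=1: 0 | 0 | 0 | 1
  i=2: 0 | 0 | 1 | 2
  i=3: 0 | 1 | 2 | 3
  i=4: 1 | 2 | 3 | 4

second differences of R give the permutation w = (4, 3, 2, 1).

|D(w)|=6, |Ess(w)|=3:

[(1, 3, 0), (2, 2, 0), (3, 1, 0)]


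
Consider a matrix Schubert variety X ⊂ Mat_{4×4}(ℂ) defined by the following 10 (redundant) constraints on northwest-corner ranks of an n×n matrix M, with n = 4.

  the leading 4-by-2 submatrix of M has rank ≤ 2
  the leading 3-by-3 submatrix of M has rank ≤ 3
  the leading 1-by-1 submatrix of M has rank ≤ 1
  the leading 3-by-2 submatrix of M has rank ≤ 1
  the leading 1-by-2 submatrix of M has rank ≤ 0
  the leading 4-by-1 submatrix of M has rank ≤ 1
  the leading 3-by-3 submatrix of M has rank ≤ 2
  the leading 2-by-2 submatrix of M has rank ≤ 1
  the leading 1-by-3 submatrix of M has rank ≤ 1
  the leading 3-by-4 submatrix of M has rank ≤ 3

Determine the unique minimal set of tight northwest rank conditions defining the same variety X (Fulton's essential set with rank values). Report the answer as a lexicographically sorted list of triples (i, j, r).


The tightest implied rank at each (i,j), from the 10 conditions:

  0 | 0 | 1 | 1
  1 | 1 | 2 | 2
  1 | 1 | 2 | 3
  1 | 2 | 3 | 4

so w = (3, 1, 4, 2).

2 SE-corners of the 3-cell Rothe diagram give Ess(w):

[(1, 2, 0), (3, 2, 1)]


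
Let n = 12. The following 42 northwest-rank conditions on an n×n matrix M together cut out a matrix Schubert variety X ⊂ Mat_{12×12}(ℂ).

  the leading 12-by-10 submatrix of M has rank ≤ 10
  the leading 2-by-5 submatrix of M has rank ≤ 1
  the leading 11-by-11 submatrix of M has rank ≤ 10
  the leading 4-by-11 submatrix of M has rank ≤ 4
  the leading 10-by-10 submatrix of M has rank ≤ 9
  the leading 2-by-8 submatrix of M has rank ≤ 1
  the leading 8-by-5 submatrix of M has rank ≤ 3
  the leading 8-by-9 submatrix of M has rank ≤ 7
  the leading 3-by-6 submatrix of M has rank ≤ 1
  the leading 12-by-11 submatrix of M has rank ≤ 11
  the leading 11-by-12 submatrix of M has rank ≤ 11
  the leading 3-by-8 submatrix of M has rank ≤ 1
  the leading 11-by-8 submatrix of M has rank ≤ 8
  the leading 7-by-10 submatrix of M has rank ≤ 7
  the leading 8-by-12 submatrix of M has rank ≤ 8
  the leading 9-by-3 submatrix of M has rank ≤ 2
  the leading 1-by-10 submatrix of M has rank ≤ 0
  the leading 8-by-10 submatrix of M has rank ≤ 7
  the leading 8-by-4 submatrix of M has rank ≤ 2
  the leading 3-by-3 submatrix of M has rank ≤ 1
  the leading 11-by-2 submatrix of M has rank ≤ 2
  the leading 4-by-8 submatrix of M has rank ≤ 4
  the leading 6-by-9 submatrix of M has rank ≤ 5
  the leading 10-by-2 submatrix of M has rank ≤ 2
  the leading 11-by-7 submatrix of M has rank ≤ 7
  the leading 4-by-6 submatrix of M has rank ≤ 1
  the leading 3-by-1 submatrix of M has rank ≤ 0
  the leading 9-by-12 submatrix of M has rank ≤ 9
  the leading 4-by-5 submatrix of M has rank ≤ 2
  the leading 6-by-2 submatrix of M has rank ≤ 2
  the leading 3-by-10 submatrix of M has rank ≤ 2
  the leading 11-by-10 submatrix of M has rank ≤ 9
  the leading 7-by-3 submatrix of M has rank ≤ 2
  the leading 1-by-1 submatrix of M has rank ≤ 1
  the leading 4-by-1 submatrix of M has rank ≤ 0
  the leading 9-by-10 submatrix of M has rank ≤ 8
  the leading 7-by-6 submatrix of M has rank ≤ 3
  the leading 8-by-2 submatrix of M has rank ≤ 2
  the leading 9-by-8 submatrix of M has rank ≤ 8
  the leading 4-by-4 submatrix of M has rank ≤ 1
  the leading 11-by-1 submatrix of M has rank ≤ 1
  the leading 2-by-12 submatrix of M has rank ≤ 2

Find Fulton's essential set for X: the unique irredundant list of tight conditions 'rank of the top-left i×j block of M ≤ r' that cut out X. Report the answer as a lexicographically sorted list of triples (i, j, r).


Reconstructing r_w from the 42 given conditions:

  i=1: 0 | 0 | 0 | 0 | 0 | 0 | 0 | 0 | 0 | 0 | 1 | 1
  i=2: 0 | 1 | 1 | 1 | 1 | 1 | 1 | 1 | 1 | 1 | 2 | 2
  i=3: 0 | 1 | 1 | 1 | 1 | 1 | 1 | 1 | 2 | 2 | 3 | 3
  i=4: 0 | 1 | 1 | 1 | 1 | 1 | 2 | 2 | 3 | 3 | 4 | 4
  i=5: 1 | 2 | 2 | 2 | 2 | 2 | 3 | 3 | 4 | 4 | 5 | 5
  i=6: 1 | 2 | 2 | 2 | 3 | 3 | 4 | 4 | 5 | 5 | 6 | 6
  i=7: 1 | 2 | 2 | 2 | 3 | 3 | 4 | 5 | 6 | 6 | 7 | 7
  i=8: 1 | 2 | 2 | 2 | 3 | 4 | 5 | 6 | 7 | 7 | 8 | 8
  i=9: 1 | 2 | 2 | 3 | 4 | 5 | 6 | 7 | 8 | 8 | 9 | 9
  i=10: 1 | 2 | 3 | 4 | 5 | 6 | 7 | 8 | 9 | 9 | 10 | 10
  i=11: 1 | 2 | 3 | 4 | 5 | 6 | 7 | 8 | 9 | 9 | 10 | 11
  i=12: 1 | 2 | 3 | 4 | 5 | 6 | 7 | 8 | 9 | 10 | 11 | 12

reading off 1-entries of Δ²R: w = (11, 2, 9, 7, 1, 5, 8, 6, 4, 3, 12, 10).

Rothe diagram D(w) (32 cells), 8 SE-corners (essential conditions):

[(1, 10, 0), (3, 8, 1), (4, 1, 0), (4, 6, 1), (7, 6, 3), (8, 4, 2), (9, 3, 2), (11, 10, 9)]


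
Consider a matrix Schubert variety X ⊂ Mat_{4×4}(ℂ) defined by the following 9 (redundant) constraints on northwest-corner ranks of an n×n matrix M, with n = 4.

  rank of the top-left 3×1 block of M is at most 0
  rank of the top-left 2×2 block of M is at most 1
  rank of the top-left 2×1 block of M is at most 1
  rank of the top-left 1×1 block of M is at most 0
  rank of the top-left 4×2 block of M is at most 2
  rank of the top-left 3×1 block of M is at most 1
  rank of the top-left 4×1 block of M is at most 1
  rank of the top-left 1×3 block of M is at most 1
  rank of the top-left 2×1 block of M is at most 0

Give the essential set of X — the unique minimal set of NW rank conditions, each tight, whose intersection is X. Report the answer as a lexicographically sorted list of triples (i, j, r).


Rank table r_w(4×4) implied by the 9 constraints:

  row 1: 0 1 1 1
  row 2: 0 1 2 2
  row 3: 0 1 2 3
  row 4: 1 2 3 4

second differences of R give the permutation w = (2, 3, 4, 1).

ℓ(w)=3; the 1 essential cell (i,j,r):

[(3, 1, 0)]


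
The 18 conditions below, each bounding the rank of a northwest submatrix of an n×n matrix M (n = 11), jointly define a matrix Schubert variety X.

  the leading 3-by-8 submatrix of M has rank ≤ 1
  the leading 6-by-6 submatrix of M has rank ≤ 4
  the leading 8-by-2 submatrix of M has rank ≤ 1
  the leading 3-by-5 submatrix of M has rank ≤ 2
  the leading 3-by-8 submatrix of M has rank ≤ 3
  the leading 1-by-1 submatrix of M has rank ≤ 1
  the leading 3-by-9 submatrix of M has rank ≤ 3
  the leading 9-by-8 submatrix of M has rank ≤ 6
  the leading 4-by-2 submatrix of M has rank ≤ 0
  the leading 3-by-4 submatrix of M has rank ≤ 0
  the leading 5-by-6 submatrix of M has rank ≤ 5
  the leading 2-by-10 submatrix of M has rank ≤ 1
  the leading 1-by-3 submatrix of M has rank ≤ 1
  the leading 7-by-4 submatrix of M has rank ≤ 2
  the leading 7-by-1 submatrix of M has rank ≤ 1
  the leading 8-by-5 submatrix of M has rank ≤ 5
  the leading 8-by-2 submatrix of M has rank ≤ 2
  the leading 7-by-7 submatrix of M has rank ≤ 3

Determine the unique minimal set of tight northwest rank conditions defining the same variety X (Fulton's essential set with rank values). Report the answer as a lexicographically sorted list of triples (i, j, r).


Rank table r_w(11×11) implied by the 18 constraints:

  0 0 0 0 1 1 1 1 1 1 1
  0 0 0 0 1 1 1 1 1 1 2
  0 0 0 0 1 1 1 1 2 2 3
  0 0 1 1 2 2 2 2 3 3 4
  1 1 2 2 3 3 3 3 4 4 5
  1 1 2 2 3 3 3 4 5 5 6
  1 1 2 2 3 3 3 4 5 6 7
  1 1 2 3 4 4 4 5 6 7 8
  1 2 3 4 5 5 5 6 7 8 9
  1 2 3 4 5 6 6 7 8 9 10
  1 2 3 4 5 6 7 8 9 10 11

giving w = (5, 11, 9, 3, 1, 8, 10, 4, 2, 6, 7) via Δ²R.

ℓ(w)=31; the 7 essential cells (i,j,r):

[(2, 10, 1), (3, 4, 0), (3, 8, 1), (4, 2, 0), (7, 4, 2), (7, 7, 3), (8, 2, 1)]


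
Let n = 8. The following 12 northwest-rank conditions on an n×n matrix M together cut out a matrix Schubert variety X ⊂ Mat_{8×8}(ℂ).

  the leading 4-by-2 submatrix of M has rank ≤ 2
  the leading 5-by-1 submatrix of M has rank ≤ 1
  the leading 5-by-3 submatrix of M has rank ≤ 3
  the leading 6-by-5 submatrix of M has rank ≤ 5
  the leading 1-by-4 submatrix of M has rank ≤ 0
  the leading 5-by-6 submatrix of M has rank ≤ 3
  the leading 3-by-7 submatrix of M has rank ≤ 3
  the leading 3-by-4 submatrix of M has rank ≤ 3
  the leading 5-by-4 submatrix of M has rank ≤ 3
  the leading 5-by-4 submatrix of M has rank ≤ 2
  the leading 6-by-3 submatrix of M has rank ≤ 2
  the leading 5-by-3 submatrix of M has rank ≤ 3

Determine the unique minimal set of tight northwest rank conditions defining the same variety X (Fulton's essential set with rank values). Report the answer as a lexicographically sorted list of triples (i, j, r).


Recovering R(i,j) via the rank-extension bound from the 12 conditions:

  0 | 0 | 0 | 0 | 1 | 1 | 1 | 1
  1 | 1 | 1 | 1 | 2 | 2 | 2 | 2
  1 | 2 | 2 | 2 | 3 | 3 | 3 | 3
  1 | 2 | 2 | 2 | 3 | 3 | 4 | 4
  1 | 2 | 2 | 2 | 3 | 3 | 4 | 5
  1 | 2 | 2 | 3 | 4 | 4 | 5 | 6
  1 | 2 | 3 | 4 | 5 | 5 | 6 | 7
  1 | 2 | 3 | 4 | 5 | 6 | 7 | 8

reading off 1-entries of Δ²R: w = (5, 1, 2, 7, 8, 4, 3, 6).

|D(w)|=11, |Ess(w)|=4:

[(1, 4, 0), (5, 4, 2), (5, 6, 3), (6, 3, 2)]


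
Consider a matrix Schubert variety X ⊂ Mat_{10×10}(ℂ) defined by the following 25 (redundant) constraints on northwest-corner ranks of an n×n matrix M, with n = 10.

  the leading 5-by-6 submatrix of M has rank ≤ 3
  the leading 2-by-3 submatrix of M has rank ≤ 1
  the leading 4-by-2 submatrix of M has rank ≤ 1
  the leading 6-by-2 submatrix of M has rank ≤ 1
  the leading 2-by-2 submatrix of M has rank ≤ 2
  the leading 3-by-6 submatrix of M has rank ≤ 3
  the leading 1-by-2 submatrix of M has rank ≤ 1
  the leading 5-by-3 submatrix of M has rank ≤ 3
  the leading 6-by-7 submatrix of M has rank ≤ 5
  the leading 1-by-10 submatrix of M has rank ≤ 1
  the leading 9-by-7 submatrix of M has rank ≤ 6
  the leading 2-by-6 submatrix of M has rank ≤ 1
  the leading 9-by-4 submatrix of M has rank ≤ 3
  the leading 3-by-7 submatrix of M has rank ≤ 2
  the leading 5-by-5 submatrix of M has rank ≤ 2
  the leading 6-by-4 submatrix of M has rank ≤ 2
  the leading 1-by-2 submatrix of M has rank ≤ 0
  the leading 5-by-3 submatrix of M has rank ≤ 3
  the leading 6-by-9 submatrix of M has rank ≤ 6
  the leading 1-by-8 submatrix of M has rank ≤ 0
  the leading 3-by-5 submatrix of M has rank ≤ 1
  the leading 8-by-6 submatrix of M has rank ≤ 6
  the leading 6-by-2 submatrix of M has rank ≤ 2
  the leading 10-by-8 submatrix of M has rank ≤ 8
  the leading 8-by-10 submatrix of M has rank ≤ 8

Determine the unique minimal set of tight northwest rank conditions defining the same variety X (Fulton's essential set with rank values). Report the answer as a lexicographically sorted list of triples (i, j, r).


Recovering R(i,j) via the rank-extension bound from the 25 conditions:

  R[1]: 0  0  0  0  0  0  0  0  1  1
  R[2]: 1  1  1  1  1  1  1  1  2  2
  R[3]: 1  1  1  1  1  2  2  2  3  3
  R[4]: 1  1  2  2  2  3  3  3  4  4
  R[5]: 1  1  2  2  2  3  4  4  5  5
  R[6]: 1  1  2  2  3  4  5  5  6  6
  R[7]: 1  2  3  3  4  5  6  6  7  7
  R[8]: 1  2  3  3  4  5  6  7  8  8
  R[9]: 1  2  3  3  4  5  6  7  8  9
  R[10]: 1  2  3  4  5  6  7  8  9  10

hence w(1..10) = (9, 1, 6, 3, 7, 5, 2, 8, 10, 4).

|D(w)|=20, |Ess(w)|=6:

[(1, 8, 0), (3, 5, 1), (5, 5, 2), (6, 2, 1), (6, 4, 2), (9, 4, 3)]


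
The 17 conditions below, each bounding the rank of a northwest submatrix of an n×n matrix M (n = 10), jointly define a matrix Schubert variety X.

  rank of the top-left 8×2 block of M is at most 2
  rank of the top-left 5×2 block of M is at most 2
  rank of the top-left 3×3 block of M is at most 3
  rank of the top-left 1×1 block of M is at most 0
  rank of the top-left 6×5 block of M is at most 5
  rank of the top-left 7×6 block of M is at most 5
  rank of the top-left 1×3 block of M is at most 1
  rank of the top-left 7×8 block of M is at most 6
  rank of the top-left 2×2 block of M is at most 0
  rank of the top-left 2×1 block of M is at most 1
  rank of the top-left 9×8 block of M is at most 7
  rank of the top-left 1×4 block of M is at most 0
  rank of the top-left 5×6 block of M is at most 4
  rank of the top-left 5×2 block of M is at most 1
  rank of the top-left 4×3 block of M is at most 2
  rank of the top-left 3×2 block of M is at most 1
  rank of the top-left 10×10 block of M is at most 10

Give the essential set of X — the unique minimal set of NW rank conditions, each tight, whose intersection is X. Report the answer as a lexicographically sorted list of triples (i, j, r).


Computing R[i][j] = min implied NW-rank bound (n=10, 17 conditions):

  0, 0, 0, 0, 1, 1, 1, 1, 1, 1
  0, 0, 1, 1, 2, 2, 2, 2, 2, 2
  1, 1, 2, 2, 3, 3, 3, 3, 3, 3
  1, 1, 2, 3, 4, 4, 4, 4, 4, 4
  1, 1, 2, 3, 4, 4, 5, 5, 5, 5
  1, 2, 3, 4, 5, 5, 6, 6, 6, 6
  1, 2, 3, 4, 5, 5, 6, 6, 7, 7
  1, 2, 3, 4, 5, 6, 7, 7, 8, 8
  1, 2, 3, 4, 5, 6, 7, 7, 8, 9
  1, 2, 3, 4, 5, 6, 7, 8, 9, 10

so w = (5, 3, 1, 4, 7, 2, 9, 6, 10, 8).

|D(w)|=12, |Ess(w)|=7:

[(1, 4, 0), (2, 2, 0), (5, 2, 1), (5, 6, 4), (7, 6, 5), (7, 8, 6), (9, 8, 7)]


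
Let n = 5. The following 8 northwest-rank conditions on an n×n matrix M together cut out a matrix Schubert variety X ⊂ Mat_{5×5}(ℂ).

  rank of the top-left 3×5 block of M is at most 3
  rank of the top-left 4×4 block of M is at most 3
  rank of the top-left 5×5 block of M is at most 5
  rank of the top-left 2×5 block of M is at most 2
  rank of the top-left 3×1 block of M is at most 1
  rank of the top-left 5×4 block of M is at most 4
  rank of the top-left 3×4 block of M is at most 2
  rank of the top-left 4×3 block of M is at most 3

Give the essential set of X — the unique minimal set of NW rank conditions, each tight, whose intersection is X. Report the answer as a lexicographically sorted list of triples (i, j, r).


Propagating the 8 rank bounds to every northwest block:

  R[1]: 1, 1, 1, 1, 1
  R[2]: 1, 2, 2, 2, 2
  R[3]: 1, 2, 2, 2, 3
  R[4]: 1, 2, 3, 3, 4
  R[5]: 1, 2, 3, 4, 5

so w = (1, 2, 5, 3, 4).

ℓ(w)=2; the 1 essential cell (i,j,r):

[(3, 4, 2)]


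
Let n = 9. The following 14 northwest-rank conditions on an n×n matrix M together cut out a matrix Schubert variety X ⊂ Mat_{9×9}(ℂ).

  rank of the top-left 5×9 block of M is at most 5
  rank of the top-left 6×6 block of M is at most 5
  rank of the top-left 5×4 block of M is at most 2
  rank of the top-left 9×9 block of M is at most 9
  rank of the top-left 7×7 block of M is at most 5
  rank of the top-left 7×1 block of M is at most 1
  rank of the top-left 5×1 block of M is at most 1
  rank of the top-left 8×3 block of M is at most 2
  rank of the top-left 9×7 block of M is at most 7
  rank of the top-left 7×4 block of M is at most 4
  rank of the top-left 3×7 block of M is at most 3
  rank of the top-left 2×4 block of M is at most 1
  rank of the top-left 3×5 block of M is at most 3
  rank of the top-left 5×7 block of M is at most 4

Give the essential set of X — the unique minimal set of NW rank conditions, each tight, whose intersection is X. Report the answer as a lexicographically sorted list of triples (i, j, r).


Rank table r_w(9×9) implied by the 14 constraints:

  i=1: 1 | 1 | 1 | 1 | 1 | 1 | 1 | 1 | 1
  i=2: 1 | 1 | 1 | 1 | 2 | 2 | 2 | 2 | 2
  i=3: 1 | 2 | 2 | 2 | 3 | 3 | 3 | 3 | 3
  i=4: 1 | 2 | 2 | 2 | 3 | 4 | 4 | 4 | 4
  i=5: 1 | 2 | 2 | 2 | 3 | 4 | 4 | 5 | 5
  i=6: 1 | 2 | 2 | 3 | 4 | 5 | 5 | 6 | 6
  i=7: 1 | 2 | 2 | 3 | 4 | 5 | 5 | 6 | 7
  i=8: 1 | 2 | 2 | 3 | 4 | 5 | 6 | 7 | 8
  i=9: 1 | 2 | 3 | 4 | 5 | 6 | 7 | 8 | 9

giving w = (1, 5, 2, 6, 8, 4, 9, 7, 3) via Δ²R.

ℓ(w)=12; the 5 essential cells (i,j,r):

[(2, 4, 1), (5, 4, 2), (5, 7, 4), (7, 7, 5), (8, 3, 2)]


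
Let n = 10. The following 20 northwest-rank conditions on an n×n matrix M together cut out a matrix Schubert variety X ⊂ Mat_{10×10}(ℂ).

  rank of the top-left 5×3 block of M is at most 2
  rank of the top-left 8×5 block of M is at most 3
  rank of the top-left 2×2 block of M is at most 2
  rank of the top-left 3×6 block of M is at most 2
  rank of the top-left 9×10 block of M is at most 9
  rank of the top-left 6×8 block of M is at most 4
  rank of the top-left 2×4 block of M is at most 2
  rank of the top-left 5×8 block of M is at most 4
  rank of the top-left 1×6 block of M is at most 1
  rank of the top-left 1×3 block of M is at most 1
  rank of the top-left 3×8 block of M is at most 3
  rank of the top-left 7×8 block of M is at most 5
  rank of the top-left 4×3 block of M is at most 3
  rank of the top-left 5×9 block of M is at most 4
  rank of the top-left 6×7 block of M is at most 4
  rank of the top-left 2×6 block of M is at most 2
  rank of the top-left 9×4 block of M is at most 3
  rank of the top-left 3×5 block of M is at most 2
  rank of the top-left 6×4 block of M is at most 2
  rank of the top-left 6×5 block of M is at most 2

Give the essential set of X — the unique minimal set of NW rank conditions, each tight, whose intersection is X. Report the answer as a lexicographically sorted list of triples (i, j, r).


Recovering R(i,j) via the rank-extension bound from the 20 conditions:

  row 1: 1, 1, 1, 1, 1, 1, 1, 1, 1, 1
  row 2: 1, 2, 2, 2, 2, 2, 2, 2, 2, 2
  row 3: 1, 2, 2, 2, 2, 2, 3, 3, 3, 3
  row 4: 1, 2, 2, 2, 2, 3, 4, 4, 4, 4
  row 5: 1, 2, 2, 2, 2, 3, 4, 4, 4, 5
  row 6: 1, 2, 2, 2, 2, 3, 4, 4, 5, 6
  row 7: 1, 2, 3, 3, 3, 4, 5, 5, 6, 7
  row 8: 1, 2, 3, 3, 3, 4, 5, 6, 7, 8
  row 9: 1, 2, 3, 3, 4, 5, 6, 7, 8, 9
  row 10: 1, 2, 3, 4, 5, 6, 7, 8, 9, 10

giving w = (1, 2, 7, 6, 10, 9, 3, 8, 5, 4) via Δ²R.

Fulton essential set (6 of the 19 Rothe cells):

[(3, 6, 2), (5, 9, 4), (6, 5, 2), (6, 8, 4), (8, 5, 3), (9, 4, 3)]


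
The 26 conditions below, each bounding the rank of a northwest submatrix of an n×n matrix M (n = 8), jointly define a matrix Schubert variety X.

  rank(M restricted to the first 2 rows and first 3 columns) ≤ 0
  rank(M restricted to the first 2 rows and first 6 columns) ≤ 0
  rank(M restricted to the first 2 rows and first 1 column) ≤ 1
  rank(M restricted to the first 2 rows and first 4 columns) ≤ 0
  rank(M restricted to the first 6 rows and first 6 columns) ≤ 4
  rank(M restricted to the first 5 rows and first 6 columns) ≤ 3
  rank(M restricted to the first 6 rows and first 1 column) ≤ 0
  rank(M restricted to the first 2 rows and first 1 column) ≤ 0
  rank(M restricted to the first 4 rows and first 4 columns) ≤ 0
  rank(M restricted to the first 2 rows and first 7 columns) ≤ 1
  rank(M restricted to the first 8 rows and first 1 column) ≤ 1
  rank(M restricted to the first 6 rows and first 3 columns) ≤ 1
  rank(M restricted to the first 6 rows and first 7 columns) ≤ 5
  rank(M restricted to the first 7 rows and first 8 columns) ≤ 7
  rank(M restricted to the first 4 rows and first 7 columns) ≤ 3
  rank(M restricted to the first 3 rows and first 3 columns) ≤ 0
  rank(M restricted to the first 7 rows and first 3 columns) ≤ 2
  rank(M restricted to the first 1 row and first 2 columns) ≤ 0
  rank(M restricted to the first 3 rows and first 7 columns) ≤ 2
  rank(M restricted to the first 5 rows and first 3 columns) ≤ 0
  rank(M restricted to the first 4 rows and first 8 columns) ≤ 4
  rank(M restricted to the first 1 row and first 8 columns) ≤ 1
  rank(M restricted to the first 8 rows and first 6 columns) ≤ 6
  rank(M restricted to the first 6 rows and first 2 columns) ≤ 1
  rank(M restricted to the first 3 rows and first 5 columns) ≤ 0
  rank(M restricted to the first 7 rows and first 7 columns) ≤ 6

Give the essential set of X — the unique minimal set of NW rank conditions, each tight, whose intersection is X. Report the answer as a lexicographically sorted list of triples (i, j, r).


Reconstructing r_w from the 26 given conditions:

  0 0 0 0 0 0 1 1
  0 0 0 0 0 0 1 2
  0 0 0 0 0 1 2 3
  0 0 0 0 1 2 3 4
  0 0 0 1 2 3 4 5
  0 1 1 2 3 4 5 6
  1 2 2 3 4 5 6 7
  1 2 3 4 5 6 7 8

reading off 1-entries of Δ²R: w = (7, 8, 6, 5, 4, 2, 1, 3).

5 SE-corners of the 25-cell Rothe diagram give Ess(w):

[(2, 6, 0), (3, 5, 0), (4, 4, 0), (5, 3, 0), (6, 1, 0)]
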